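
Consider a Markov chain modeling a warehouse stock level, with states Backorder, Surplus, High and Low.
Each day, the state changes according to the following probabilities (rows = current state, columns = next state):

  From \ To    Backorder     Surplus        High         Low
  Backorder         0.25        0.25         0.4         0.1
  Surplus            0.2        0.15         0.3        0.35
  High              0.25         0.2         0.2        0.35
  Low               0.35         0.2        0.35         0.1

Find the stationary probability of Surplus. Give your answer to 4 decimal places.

0.2030

Let the stationary distribution be π with π = πP and π_1 + π_2 + π_3 + π_4 = 1.
π_1 = 0.25·π_1 + 0.2·π_2 + 0.25·π_3 + 0.35·π_4
π_2 = 0.25·π_1 + 0.15·π_2 + 0.2·π_3 + 0.2·π_4
π_3 = 0.4·π_1 + 0.3·π_2 + 0.2·π_3 + 0.35·π_4
Solving with the normalization constraint gives π = (0.2626, 0.2030, 0.3069, 0.2275).
So the stationary probability of Surplus is 0.2030.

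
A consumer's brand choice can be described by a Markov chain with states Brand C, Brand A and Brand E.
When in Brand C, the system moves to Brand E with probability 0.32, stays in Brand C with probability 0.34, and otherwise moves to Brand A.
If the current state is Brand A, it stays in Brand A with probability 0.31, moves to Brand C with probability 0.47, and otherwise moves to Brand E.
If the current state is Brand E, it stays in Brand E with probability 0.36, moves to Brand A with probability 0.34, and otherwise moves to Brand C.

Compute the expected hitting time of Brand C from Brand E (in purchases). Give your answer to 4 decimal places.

Let t(s) be the expected number of purchases to first reach Brand C from state s, with t(Brand C) = 0. Conditioning on the first purchase:
t(Brand A) = 1 + 0.31·t(Brand A) + 0.22·t(Brand E)
t(Brand E) = 1 + 0.34·t(Brand A) + 0.36·t(Brand E)
Solving: t(Brand A) = 2.3446, t(Brand E) = 2.8081.
Expected purchases from Brand E to Brand C: 2.8081.

2.8081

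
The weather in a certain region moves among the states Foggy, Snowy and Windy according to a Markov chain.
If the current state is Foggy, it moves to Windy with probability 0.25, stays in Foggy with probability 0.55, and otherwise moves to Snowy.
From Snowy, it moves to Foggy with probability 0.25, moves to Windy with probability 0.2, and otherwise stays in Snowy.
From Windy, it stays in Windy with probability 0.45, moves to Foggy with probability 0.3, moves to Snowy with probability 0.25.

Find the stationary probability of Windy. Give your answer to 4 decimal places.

Let the stationary distribution be π with π = πP and π_1 + π_2 + π_3 = 1.
π_1 = 0.55·π_1 + 0.25·π_2 + 0.3·π_3
π_2 = 0.2·π_1 + 0.55·π_2 + 0.25·π_3
Solving with the normalization constraint gives π = (0.3780, 0.3301, 0.2919).
So the stationary probability of Windy is 0.2919.

0.2919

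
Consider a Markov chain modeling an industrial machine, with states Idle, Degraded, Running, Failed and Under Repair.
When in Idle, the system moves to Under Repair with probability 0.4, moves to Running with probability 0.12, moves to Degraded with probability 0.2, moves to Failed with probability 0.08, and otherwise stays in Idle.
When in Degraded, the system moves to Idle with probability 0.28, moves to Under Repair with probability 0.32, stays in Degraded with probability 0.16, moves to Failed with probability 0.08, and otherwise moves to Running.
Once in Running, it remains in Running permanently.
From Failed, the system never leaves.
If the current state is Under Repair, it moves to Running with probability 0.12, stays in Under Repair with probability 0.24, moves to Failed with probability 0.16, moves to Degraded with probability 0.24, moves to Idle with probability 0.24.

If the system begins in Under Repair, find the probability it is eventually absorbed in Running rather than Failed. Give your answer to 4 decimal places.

Let h(s) be the probability of absorption at Running starting from transient state s. Then h(Running) = 1 and h(Failed) = 0. By first-step analysis:
h(Idle) = 0.2·h(Idle) + 0.2·h(Degraded) + 0.12·1 + 0.08·0 + 0.4·h(Under Repair)
h(Degraded) = 0.28·h(Idle) + 0.16·h(Degraded) + 0.16·1 + 0.08·0 + 0.32·h(Under Repair)
h(Under Repair) = 0.24·h(Idle) + 0.24·h(Degraded) + 0.12·1 + 0.16·0 + 0.24·h(Under Repair)
Solving: h(Idle) = 0.5463, h(Degraded) = 0.5666, h(Under Repair) = 0.5094.
Starting from Under Repair, the probability is 0.5094.

0.5094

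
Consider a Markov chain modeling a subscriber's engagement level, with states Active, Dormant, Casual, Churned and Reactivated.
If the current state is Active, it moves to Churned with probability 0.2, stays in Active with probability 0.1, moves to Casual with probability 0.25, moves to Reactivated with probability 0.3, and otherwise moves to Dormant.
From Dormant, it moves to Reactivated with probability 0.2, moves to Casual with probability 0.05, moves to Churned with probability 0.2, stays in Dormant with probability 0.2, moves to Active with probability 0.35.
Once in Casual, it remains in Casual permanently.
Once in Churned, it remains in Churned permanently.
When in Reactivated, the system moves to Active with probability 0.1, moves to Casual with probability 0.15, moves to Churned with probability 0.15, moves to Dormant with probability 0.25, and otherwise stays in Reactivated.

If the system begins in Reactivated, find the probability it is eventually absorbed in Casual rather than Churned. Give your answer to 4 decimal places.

0.4588

Let h(s) be the probability of absorption at Casual starting from transient state s. Then h(Casual) = 1 and h(Churned) = 0. By first-step analysis:
h(Active) = 0.1·h(Active) + 0.15·h(Dormant) + 0.25·1 + 0.2·0 + 0.3·h(Reactivated)
h(Dormant) = 0.35·h(Active) + 0.2·h(Dormant) + 0.05·1 + 0.2·0 + 0.2·h(Reactivated)
h(Reactivated) = 0.1·h(Active) + 0.25·h(Dormant) + 0.15·1 + 0.15·0 + 0.35·h(Reactivated)
Solving: h(Active) = 0.4965, h(Dormant) = 0.3944, h(Reactivated) = 0.4588.
Starting from Reactivated, the probability is 0.4588.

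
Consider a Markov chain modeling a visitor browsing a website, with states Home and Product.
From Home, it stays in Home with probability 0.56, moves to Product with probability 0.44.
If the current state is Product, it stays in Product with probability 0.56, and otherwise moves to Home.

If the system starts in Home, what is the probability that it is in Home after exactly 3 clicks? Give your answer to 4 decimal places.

0.5009

Propagate the distribution vector 3 clicks from Home.
After 0 clicks: (1.0000, 0.0000)
After 1 click: (0.5600, 0.4400)
After 2 clicks: (0.5072, 0.4928)
After 3 clicks: (0.5009, 0.4991)
P(in Home after 3 clicks) = 0.5009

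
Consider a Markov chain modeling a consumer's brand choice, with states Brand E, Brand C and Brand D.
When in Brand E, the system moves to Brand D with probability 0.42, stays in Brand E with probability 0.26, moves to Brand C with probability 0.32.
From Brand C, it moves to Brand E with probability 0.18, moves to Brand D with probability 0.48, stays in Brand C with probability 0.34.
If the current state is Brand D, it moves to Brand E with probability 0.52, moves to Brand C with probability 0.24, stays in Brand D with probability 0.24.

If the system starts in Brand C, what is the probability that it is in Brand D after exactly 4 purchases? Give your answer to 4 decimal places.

0.3706

Propagate the distribution vector 4 purchases from Brand C.
After 0 purchases: (0.0000, 1.0000, 0.0000)
After 1 purchase: (0.1800, 0.3400, 0.4800)
After 2 purchases: (0.3576, 0.2884, 0.3540)
After 3 purchases: (0.3290, 0.2974, 0.3736)
After 4 purchases: (0.3333, 0.2961, 0.3706)
P(in Brand D after 4 purchases) = 0.3706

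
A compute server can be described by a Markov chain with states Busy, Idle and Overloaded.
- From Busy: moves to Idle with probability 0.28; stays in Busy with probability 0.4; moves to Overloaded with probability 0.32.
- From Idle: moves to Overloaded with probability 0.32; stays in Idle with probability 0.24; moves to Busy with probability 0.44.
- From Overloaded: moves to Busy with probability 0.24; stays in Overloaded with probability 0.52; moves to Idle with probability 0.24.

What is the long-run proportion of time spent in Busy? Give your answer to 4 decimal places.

Let the stationary distribution be π with π = πP and π_1 + π_2 + π_3 = 1.
π_1 = 0.4·π_1 + 0.44·π_2 + 0.24·π_3
π_2 = 0.28·π_1 + 0.24·π_2 + 0.24·π_3
Solving with the normalization constraint gives π = (0.3462, 0.2538, 0.4000).
So the stationary probability of Busy is 0.3462.

0.3462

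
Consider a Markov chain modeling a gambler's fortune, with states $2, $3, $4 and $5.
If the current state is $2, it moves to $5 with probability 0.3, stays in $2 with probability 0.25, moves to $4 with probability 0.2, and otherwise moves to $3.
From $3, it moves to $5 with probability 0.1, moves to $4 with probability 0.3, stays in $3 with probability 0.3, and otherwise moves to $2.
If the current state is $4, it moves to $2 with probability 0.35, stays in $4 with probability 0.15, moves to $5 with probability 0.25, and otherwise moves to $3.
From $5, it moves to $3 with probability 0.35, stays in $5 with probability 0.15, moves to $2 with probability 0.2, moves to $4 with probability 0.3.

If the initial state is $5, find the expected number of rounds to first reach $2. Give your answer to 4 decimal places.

Let t(s) be the expected number of rounds to first reach $2 from state s, with t($2) = 0. Conditioning on the first round:
t($3) = 1 + 0.3·t($3) + 0.3·t($4) + 0.1·t($5)
t($4) = 1 + 0.25·t($3) + 0.15·t($4) + 0.25·t($5)
t($5) = 1 + 0.35·t($3) + 0.3·t($4) + 0.15·t($5)
Solving: t($3) = 3.3512, t($4) = 3.2515, t($5) = 3.7040.
Expected rounds from $5 to $2: 3.7040.

3.7040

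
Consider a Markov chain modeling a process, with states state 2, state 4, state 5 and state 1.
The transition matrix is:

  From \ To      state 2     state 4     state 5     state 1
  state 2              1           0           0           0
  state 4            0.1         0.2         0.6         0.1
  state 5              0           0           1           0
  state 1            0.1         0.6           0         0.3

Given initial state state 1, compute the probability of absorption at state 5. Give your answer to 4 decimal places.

Let h(s) be the probability of absorption at state 5 starting from transient state s. Then h(state 5) = 1 and h(state 2) = 0. By first-step analysis:
h(state 4) = 0.1·0 + 0.2·h(state 4) + 0.6·1 + 0.1·h(state 1)
h(state 1) = 0.1·0 + 0.6·h(state 4) + 0.3·h(state 1)
Solving: h(state 4) = 0.8400, h(state 1) = 0.7200.
Starting from state 1, the probability is 0.7200.

0.7200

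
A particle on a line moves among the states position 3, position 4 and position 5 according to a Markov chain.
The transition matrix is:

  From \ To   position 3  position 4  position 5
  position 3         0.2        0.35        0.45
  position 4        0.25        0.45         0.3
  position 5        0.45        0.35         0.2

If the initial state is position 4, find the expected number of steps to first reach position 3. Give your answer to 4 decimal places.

3.2836

Let t(s) be the expected number of steps to first reach position 3 from state s, with t(position 3) = 0. Conditioning on the first step:
t(position 4) = 1 + 0.45·t(position 4) + 0.3·t(position 5)
t(position 5) = 1 + 0.35·t(position 4) + 0.2·t(position 5)
Solving: t(position 4) = 3.2836, t(position 5) = 2.6866.
Expected steps from position 4 to position 3: 3.2836.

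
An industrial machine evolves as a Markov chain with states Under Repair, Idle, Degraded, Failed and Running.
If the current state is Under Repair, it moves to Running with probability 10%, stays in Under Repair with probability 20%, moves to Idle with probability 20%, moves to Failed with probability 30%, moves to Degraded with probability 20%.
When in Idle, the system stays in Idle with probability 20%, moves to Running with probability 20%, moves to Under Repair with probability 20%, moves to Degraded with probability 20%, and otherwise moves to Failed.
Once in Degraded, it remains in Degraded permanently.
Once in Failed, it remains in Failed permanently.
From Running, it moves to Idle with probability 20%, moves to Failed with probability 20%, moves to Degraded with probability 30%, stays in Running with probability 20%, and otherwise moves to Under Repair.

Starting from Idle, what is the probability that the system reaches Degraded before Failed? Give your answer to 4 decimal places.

Let h(s) be the probability of absorption at Degraded starting from transient state s. Then h(Degraded) = 1 and h(Failed) = 0. By first-step analysis:
h(Under Repair) = 0.2·h(Under Repair) + 0.2·h(Idle) + 0.2·1 + 0.3·0 + 0.1·h(Running)
h(Idle) = 0.2·h(Under Repair) + 0.2·h(Idle) + 0.2·1 + 0.2·0 + 0.2·h(Running)
h(Running) = 0.1·h(Under Repair) + 0.2·h(Idle) + 0.3·1 + 0.2·0 + 0.2·h(Running)
Solving: h(Under Repair) = 0.4444, h(Idle) = 0.5000, h(Running) = 0.5556.
Starting from Idle, the probability is 0.5000.

0.5000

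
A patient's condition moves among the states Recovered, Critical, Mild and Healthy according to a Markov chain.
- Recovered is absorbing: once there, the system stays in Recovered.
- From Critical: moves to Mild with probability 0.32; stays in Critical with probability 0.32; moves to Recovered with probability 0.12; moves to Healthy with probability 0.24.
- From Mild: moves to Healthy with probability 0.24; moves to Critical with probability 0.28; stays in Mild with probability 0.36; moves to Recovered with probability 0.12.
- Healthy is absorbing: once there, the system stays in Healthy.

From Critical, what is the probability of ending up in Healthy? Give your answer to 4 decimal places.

0.6667

Let h(s) be the probability of absorption at Healthy starting from transient state s. Then h(Healthy) = 1 and h(Recovered) = 0. By first-step analysis:
h(Critical) = 0.12·0 + 0.32·h(Critical) + 0.32·h(Mild) + 0.24·1
h(Mild) = 0.12·0 + 0.28·h(Critical) + 0.36·h(Mild) + 0.24·1
Solving: h(Critical) = 0.6667, h(Mild) = 0.6667.
Starting from Critical, the probability is 0.6667.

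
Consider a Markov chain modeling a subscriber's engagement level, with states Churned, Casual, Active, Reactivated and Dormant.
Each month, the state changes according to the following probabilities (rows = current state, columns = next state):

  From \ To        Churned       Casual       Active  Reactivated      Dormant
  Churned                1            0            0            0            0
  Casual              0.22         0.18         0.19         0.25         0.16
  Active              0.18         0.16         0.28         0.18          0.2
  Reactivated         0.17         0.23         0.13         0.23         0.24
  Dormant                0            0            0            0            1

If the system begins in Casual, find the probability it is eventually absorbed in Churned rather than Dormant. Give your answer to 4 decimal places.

0.5186

Let h(s) be the probability of absorption at Churned starting from transient state s. Then h(Churned) = 1 and h(Dormant) = 0. By first-step analysis:
h(Casual) = 0.22·1 + 0.18·h(Casual) + 0.19·h(Active) + 0.25·h(Reactivated) + 0.16·0
h(Active) = 0.18·1 + 0.16·h(Casual) + 0.28·h(Active) + 0.18·h(Reactivated) + 0.2·0
h(Reactivated) = 0.17·1 + 0.23·h(Casual) + 0.13·h(Active) + 0.23·h(Reactivated) + 0.24·0
Solving: h(Casual) = 0.5186, h(Active) = 0.4794, h(Reactivated) = 0.4566.
Starting from Casual, the probability is 0.5186.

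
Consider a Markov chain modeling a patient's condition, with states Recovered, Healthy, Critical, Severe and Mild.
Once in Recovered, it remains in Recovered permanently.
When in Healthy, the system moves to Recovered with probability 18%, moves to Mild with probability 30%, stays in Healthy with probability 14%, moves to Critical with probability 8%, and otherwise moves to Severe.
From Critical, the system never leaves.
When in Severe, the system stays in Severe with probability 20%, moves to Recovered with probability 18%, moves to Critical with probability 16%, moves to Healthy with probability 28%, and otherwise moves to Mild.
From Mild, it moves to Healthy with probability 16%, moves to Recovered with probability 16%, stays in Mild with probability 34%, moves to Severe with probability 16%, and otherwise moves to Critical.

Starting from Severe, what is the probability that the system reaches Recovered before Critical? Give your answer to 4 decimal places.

0.5430

Let h(s) be the probability of absorption at Recovered starting from transient state s. Then h(Recovered) = 1 and h(Critical) = 0. By first-step analysis:
h(Healthy) = 0.18·1 + 0.14·h(Healthy) + 0.08·0 + 0.3·h(Severe) + 0.3·h(Mild)
h(Severe) = 0.18·1 + 0.28·h(Healthy) + 0.16·0 + 0.2·h(Severe) + 0.18·h(Mild)
h(Mild) = 0.16·1 + 0.16·h(Healthy) + 0.18·0 + 0.16·h(Severe) + 0.34·h(Mild)
Solving: h(Healthy) = 0.5781, h(Severe) = 0.5430, h(Mild) = 0.5142.
Starting from Severe, the probability is 0.5430.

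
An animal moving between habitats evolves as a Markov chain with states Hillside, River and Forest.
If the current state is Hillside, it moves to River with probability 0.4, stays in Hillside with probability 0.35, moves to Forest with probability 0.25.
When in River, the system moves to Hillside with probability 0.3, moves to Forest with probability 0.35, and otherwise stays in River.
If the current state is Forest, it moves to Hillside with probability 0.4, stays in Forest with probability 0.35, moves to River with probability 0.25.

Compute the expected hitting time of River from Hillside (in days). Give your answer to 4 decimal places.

2.7907

Let t(s) be the expected number of days to first reach River from state s, with t(River) = 0. Conditioning on the first day:
t(Hillside) = 1 + 0.35·t(Hillside) + 0.25·t(Forest)
t(Forest) = 1 + 0.4·t(Hillside) + 0.35·t(Forest)
Solving: t(Hillside) = 2.7907, t(Forest) = 3.2558.
Expected days from Hillside to River: 2.7907.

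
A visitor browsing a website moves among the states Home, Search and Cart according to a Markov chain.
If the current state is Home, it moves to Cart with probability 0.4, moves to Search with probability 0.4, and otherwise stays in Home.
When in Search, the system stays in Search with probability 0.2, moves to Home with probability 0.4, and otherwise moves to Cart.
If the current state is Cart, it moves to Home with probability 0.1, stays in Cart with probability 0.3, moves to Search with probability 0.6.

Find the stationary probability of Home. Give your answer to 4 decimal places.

Let the stationary distribution be π with π = πP and π_1 + π_2 + π_3 = 1.
π_1 = 0.2·π_1 + 0.4·π_2 + 0.1·π_3
π_2 = 0.4·π_1 + 0.2·π_2 + 0.6·π_3
Solving with the normalization constraint gives π = (0.2424, 0.3939, 0.3636).
So the stationary probability of Home is 0.2424.

0.2424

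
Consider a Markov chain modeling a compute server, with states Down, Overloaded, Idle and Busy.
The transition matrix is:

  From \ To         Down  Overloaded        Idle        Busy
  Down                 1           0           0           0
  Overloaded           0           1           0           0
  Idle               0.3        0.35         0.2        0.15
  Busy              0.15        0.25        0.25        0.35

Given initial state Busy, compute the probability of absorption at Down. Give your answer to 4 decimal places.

0.4041

Let h(s) be the probability of absorption at Down starting from transient state s. Then h(Down) = 1 and h(Overloaded) = 0. By first-step analysis:
h(Idle) = 0.3·1 + 0.35·0 + 0.2·h(Idle) + 0.15·h(Busy)
h(Busy) = 0.15·1 + 0.25·0 + 0.25·h(Idle) + 0.35·h(Busy)
Solving: h(Idle) = 0.4508, h(Busy) = 0.4041.
Starting from Busy, the probability is 0.4041.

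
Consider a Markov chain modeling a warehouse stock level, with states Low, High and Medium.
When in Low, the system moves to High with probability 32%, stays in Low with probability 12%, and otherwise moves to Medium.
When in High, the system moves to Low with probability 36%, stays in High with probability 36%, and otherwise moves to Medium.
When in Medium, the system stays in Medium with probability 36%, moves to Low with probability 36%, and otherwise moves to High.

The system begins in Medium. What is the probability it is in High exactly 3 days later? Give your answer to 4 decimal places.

0.3163

Propagate the distribution vector 3 days from Medium.
After 0 days: (0.0000, 0.0000, 1.0000)
After 1 day: (0.3600, 0.2800, 0.3600)
After 2 days: (0.2736, 0.3168, 0.4096)
After 3 days: (0.2943, 0.3163, 0.3894)
P(in High after 3 days) = 0.3163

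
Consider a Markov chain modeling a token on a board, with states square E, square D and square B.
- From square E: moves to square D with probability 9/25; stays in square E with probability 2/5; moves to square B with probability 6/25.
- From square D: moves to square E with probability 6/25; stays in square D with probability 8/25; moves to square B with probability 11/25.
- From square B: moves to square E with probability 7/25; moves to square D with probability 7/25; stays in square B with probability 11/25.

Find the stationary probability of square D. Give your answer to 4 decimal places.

Let the stationary distribution be π with π = πP and π_1 + π_2 + π_3 = 1.
π_1 = 0.4·π_1 + 0.24·π_2 + 0.28·π_3
π_2 = 0.36·π_1 + 0.32·π_2 + 0.28·π_3
Solving with the normalization constraint gives π = (0.3038, 0.3170, 0.3792).
So the stationary probability of square D is 0.3170.

0.3170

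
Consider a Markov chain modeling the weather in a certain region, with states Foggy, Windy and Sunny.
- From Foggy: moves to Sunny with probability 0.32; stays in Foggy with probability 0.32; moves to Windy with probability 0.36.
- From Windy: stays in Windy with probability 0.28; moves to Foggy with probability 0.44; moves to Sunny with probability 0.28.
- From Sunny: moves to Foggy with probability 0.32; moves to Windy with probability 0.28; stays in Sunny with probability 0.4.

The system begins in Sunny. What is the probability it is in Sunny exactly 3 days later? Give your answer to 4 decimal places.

Propagate the distribution vector 3 days from Sunny.
After 0 days: (0.0000, 0.0000, 1.0000)
After 1 day: (0.3200, 0.2800, 0.4000)
After 2 days: (0.3536, 0.3056, 0.3408)
After 3 days: (0.3567, 0.3083, 0.3350)
P(in Sunny after 3 days) = 0.3350

0.3350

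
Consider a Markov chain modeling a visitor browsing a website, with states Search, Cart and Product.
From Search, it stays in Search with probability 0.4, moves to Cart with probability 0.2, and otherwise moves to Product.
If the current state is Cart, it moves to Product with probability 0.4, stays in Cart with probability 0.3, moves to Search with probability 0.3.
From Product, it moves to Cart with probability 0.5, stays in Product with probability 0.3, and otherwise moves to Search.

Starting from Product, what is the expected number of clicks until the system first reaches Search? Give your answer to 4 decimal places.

4.1379

Let t(s) be the expected number of clicks to first reach Search from state s, with t(Search) = 0. Conditioning on the first click:
t(Cart) = 1 + 0.3·t(Cart) + 0.4·t(Product)
t(Product) = 1 + 0.5·t(Cart) + 0.3·t(Product)
Solving: t(Cart) = 3.7931, t(Product) = 4.1379.
Expected clicks from Product to Search: 4.1379.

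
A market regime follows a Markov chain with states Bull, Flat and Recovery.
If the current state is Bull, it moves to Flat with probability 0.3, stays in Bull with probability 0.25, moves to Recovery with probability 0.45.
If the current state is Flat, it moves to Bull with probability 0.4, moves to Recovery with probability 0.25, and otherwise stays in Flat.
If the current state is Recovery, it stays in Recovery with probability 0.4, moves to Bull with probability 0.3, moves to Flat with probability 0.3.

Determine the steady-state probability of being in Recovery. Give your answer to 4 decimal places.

Let the stationary distribution be π with π = πP and π_1 + π_2 + π_3 = 1.
π_1 = 0.25·π_1 + 0.4·π_2 + 0.3·π_3
π_2 = 0.3·π_1 + 0.35·π_2 + 0.3·π_3
Solving with the normalization constraint gives π = (0.3158, 0.3158, 0.3684).
So the stationary probability of Recovery is 0.3684.

0.3684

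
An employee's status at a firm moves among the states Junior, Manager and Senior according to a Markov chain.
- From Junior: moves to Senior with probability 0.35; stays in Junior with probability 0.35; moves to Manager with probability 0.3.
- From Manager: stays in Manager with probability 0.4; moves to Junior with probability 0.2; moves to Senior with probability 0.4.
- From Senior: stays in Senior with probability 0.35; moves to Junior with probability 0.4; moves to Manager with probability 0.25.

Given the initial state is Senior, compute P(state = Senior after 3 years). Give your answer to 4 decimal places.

0.3654

Propagate the distribution vector 3 years from Senior.
After 0 years: (0.0000, 0.0000, 1.0000)
After 1 year: (0.4000, 0.2500, 0.3500)
After 2 years: (0.3300, 0.3075, 0.3625)
After 3 years: (0.3220, 0.3126, 0.3654)
P(in Senior after 3 years) = 0.3654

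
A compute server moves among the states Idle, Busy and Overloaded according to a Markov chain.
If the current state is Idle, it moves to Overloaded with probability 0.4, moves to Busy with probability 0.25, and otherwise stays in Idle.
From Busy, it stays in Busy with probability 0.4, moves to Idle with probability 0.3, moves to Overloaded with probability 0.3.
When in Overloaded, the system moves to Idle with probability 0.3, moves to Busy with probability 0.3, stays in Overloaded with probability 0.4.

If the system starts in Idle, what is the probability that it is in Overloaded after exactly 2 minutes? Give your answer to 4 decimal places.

Sum over the intermediate state after 1 minute:
P = P(Idle→Idle)·P(Idle→Overloaded) + P(Idle→Busy)·P(Busy→Overloaded) + P(Idle→Overloaded)·P(Overloaded→Overloaded)
  = 0.35×0.4 + 0.25×0.3 + 0.4×0.4
  = 0.1400 + 0.0750 + 0.1600 = 0.3750

0.3750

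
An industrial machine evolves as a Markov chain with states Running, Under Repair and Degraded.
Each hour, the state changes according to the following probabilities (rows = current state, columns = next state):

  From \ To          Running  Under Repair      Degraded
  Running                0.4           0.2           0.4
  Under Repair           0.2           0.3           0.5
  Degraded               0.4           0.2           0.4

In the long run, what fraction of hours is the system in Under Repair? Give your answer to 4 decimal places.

0.2222

Let the stationary distribution be π with π = πP and π_1 + π_2 + π_3 = 1.
π_1 = 0.4·π_1 + 0.2·π_2 + 0.4·π_3
π_2 = 0.2·π_1 + 0.3·π_2 + 0.2·π_3
Solving with the normalization constraint gives π = (0.3556, 0.2222, 0.4222).
So the stationary probability of Under Repair is 0.2222.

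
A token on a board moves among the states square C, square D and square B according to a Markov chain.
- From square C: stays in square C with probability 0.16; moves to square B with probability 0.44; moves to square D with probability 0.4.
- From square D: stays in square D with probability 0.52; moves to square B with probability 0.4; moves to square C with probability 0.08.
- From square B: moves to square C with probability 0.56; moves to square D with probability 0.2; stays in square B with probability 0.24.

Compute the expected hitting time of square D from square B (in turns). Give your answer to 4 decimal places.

3.5714

Let t(s) be the expected number of turns to first reach square D from state s, with t(square D) = 0. Conditioning on the first turn:
t(square C) = 1 + 0.16·t(square C) + 0.44·t(square B)
t(square B) = 1 + 0.56·t(square C) + 0.24·t(square B)
Solving: t(square C) = 3.0612, t(square B) = 3.5714.
Expected turns from square B to square D: 3.5714.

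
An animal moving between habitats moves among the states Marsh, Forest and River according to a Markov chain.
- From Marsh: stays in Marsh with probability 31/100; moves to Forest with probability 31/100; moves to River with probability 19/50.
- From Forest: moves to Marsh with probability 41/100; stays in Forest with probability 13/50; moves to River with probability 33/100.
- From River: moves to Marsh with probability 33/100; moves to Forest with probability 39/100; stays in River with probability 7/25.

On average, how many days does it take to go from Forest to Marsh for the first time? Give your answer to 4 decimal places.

Let t(s) be the expected number of days to first reach Marsh from state s, with t(Marsh) = 0. Conditioning on the first day:
t(Forest) = 1 + 0.26·t(Forest) + 0.33·t(River)
t(River) = 1 + 0.39·t(Forest) + 0.28·t(River)
Solving: t(Forest) = 2.5984, t(River) = 2.7963.
Expected days from Forest to Marsh: 2.5984.

2.5984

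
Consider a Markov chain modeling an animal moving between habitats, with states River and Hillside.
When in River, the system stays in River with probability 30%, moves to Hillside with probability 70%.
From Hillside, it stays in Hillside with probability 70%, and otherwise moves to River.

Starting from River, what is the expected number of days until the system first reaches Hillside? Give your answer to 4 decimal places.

Let t(s) be the expected number of days to first reach Hillside from state s, with t(Hillside) = 0. Conditioning on the first day:
t(River) = 1 + 0.3·t(River)
Solving: t(River) = 1.4286.
Expected days from River to Hillside: 1.4286.

1.4286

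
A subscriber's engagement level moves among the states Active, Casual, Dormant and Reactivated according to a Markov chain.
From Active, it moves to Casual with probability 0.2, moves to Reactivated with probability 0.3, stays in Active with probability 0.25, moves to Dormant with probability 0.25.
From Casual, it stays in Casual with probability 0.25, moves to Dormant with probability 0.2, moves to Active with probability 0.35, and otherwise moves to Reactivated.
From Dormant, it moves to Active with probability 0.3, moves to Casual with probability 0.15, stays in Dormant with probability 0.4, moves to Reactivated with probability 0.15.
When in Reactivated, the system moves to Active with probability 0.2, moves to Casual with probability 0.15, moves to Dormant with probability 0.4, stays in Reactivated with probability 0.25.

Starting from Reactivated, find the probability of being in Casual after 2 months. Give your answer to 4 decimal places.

Propagate the distribution vector 2 months from Reactivated.
After 0 months: (0.0000, 0.0000, 0.0000, 1.0000)
After 1 month: (0.2000, 0.1500, 0.4000, 0.2500)
After 2 months: (0.2725, 0.1750, 0.3400, 0.2125)
P(in Casual after 2 months) = 0.1750

0.1750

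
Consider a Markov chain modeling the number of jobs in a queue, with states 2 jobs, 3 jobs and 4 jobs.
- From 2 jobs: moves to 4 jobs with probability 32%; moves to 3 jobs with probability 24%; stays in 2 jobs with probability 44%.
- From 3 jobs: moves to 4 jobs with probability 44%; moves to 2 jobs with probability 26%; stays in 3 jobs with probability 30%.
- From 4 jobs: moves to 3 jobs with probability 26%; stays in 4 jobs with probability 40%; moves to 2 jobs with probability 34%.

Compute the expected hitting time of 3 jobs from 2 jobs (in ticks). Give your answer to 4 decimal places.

Let t(s) be the expected number of ticks to first reach 3 jobs from state s, with t(3 jobs) = 0. Conditioning on the first tick:
t(2 jobs) = 1 + 0.44·t(2 jobs) + 0.32·t(4 jobs)
t(4 jobs) = 1 + 0.34·t(2 jobs) + 0.4·t(4 jobs)
Solving: t(2 jobs) = 4.0493, t(4 jobs) = 3.9613.
Expected ticks from 2 jobs to 3 jobs: 4.0493.

4.0493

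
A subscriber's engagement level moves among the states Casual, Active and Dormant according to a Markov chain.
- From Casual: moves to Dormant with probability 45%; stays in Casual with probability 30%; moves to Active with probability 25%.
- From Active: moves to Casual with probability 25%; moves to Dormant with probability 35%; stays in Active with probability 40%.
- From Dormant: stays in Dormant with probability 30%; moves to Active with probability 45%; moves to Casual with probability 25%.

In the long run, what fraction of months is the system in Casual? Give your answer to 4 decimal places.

Let the stationary distribution be π with π = πP and π_1 + π_2 + π_3 = 1.
π_1 = 0.3·π_1 + 0.25·π_2 + 0.25·π_3
π_2 = 0.25·π_1 + 0.4·π_2 + 0.45·π_3
Solving with the normalization constraint gives π = (0.2632, 0.3784, 0.3584).
So the stationary probability of Casual is 0.2632.

0.2632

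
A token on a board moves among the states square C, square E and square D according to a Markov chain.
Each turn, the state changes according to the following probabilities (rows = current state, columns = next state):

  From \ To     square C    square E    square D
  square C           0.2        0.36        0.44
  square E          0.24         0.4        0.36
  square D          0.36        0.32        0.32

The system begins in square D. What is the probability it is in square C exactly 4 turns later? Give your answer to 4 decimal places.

Propagate the distribution vector 4 turns from square D.
After 0 turns: (0.0000, 0.0000, 1.0000)
After 1 turn: (0.3600, 0.3200, 0.3200)
After 2 turns: (0.2640, 0.3600, 0.3760)
After 3 turns: (0.2746, 0.3594, 0.3661)
After 4 turns: (0.2729, 0.3597, 0.3673)
P(in square C after 4 turns) = 0.2729

0.2729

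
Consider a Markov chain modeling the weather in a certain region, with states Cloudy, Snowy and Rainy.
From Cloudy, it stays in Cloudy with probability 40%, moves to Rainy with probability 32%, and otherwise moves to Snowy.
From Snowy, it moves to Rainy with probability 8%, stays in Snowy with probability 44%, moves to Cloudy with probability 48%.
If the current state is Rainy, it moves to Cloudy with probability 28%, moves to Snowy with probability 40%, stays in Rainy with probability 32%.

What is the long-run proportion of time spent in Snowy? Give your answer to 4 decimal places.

0.3665

Let the stationary distribution be π with π = πP and π_1 + π_2 + π_3 = 1.
π_1 = 0.4·π_1 + 0.48·π_2 + 0.28·π_3
π_2 = 0.28·π_1 + 0.44·π_2 + 0.4·π_3
Solving with the normalization constraint gives π = (0.4015, 0.3665, 0.2320).
So the stationary probability of Snowy is 0.3665.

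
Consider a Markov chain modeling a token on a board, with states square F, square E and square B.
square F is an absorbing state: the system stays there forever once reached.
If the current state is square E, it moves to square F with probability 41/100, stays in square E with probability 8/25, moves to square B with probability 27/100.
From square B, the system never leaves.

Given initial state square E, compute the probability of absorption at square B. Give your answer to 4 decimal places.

0.3971

Let h(s) be the probability of absorption at square B starting from transient state s. Then h(square B) = 1 and h(square F) = 0. By first-step analysis:
h(square E) = 0.41·0 + 0.32·h(square E) + 0.27·1
Solving: h(square E) = 0.3971.
Starting from square E, the probability is 0.3971.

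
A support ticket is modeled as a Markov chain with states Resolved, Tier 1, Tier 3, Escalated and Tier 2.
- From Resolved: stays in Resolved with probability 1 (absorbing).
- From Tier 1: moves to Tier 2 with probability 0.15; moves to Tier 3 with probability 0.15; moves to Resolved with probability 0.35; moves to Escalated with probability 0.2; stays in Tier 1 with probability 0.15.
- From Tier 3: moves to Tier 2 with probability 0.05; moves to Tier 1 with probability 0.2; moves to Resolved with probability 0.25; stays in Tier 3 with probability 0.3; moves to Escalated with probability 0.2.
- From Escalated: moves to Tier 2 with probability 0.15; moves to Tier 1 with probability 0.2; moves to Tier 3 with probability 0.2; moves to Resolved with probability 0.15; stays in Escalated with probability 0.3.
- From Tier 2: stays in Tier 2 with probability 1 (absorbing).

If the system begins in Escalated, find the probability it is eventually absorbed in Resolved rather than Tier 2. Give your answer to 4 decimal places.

0.6189

Let h(s) be the probability of absorption at Resolved starting from transient state s. Then h(Resolved) = 1 and h(Tier 2) = 0. By first-step analysis:
h(Tier 1) = 0.35·1 + 0.15·h(Tier 1) + 0.15·h(Tier 3) + 0.2·h(Escalated) + 0.15·0
h(Tier 3) = 0.25·1 + 0.2·h(Tier 1) + 0.3·h(Tier 3) + 0.2·h(Escalated) + 0.05·0
h(Escalated) = 0.15·1 + 0.2·h(Tier 1) + 0.2·h(Tier 3) + 0.3·h(Escalated) + 0.15·0
Solving: h(Tier 1) = 0.6862, h(Tier 3) = 0.7300, h(Escalated) = 0.6189.
Starting from Escalated, the probability is 0.6189.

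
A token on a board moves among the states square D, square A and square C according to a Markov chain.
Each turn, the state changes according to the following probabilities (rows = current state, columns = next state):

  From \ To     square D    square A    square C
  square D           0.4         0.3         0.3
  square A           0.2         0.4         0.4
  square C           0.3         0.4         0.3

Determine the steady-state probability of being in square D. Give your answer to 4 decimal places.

Let the stationary distribution be π with π = πP and π_1 + π_2 + π_3 = 1.
π_1 = 0.4·π_1 + 0.2·π_2 + 0.3·π_3
π_2 = 0.3·π_1 + 0.4·π_2 + 0.4·π_3
Solving with the normalization constraint gives π = (0.2921, 0.3708, 0.3371).
So the stationary probability of square D is 0.2921.

0.2921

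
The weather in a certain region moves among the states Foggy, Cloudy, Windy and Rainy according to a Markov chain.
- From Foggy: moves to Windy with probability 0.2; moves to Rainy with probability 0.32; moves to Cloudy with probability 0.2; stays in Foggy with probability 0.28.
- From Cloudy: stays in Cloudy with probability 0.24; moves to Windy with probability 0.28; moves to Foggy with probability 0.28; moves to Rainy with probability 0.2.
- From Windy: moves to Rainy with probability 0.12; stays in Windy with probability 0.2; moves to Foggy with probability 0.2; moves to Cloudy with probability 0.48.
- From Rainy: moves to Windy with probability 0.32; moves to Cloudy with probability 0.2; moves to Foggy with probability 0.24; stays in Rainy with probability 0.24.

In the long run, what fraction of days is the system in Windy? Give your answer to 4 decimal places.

0.2488

Let the stationary distribution be π with π = πP and π_1 + π_2 + π_3 + π_4 = 1.
π_1 = 0.28·π_1 + 0.28·π_2 + 0.2·π_3 + 0.24·π_4
π_2 = 0.2·π_1 + 0.24·π_2 + 0.48·π_3 + 0.2·π_4
π_3 = 0.2·π_1 + 0.28·π_2 + 0.2·π_3 + 0.32·π_4
Solving with the normalization constraint gives π = (0.2513, 0.2809, 0.2488, 0.2190).
So the stationary probability of Windy is 0.2488.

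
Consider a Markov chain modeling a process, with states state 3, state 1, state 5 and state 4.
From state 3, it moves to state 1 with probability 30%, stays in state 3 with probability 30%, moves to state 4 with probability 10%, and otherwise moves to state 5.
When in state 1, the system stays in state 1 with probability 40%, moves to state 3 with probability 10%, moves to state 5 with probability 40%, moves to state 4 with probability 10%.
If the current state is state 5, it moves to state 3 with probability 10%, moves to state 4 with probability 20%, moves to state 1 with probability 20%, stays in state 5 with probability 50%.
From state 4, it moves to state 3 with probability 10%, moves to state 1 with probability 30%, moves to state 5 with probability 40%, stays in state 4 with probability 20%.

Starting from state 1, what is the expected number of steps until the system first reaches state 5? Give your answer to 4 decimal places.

Let t(s) be the expected number of steps to first reach state 5 from state s, with t(state 5) = 0. Conditioning on the first step:
t(state 3) = 1 + 0.3·t(state 3) + 0.3·t(state 1) + 0.1·t(state 4)
t(state 1) = 1 + 0.1·t(state 3) + 0.4·t(state 1) + 0.1·t(state 4)
t(state 4) = 1 + 0.1·t(state 3) + 0.3·t(state 1) + 0.2·t(state 4)
Solving: t(state 3) = 2.9032, t(state 1) = 2.5806, t(state 4) = 2.5806.
Expected steps from state 1 to state 5: 2.5806.

2.5806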